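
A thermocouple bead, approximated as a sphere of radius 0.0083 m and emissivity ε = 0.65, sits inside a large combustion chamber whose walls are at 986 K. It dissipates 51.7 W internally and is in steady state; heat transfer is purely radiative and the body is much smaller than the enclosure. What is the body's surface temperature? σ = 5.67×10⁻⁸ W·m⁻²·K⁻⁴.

For a small grey body in a large enclosure, net radiated power = εσA(T⁴ − T_w⁴).
Steady state: P = εσA(T⁴ − T_w⁴) with A = 4πr² = 8.657×10⁻⁴ m².
T⁴ = P/(εσA) + T_w⁴ = 51.7/(0.65·5.67×10⁻⁸·8.657×10⁻⁴) + (986)⁴
    = 1.620×10¹² + 9.452×10¹¹ = 2.566×10¹² K⁴.

T ≈ 1270 K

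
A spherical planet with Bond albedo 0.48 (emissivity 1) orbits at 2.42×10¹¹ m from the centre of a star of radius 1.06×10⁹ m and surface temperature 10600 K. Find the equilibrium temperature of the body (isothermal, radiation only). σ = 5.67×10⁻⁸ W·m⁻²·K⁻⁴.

The star's surface emits σT_*⁴; at distance d the flux is S = σT_*⁴(R_*/d)².
S = 5.67×10⁻⁸·(10600)⁴·(1.06×10⁹/2.42×10¹¹)² = 13730 W/m².
For an isothermal sphere T⁴ = (1−a)S/(4σ) = 3.149×10¹⁰ K⁴.

T ≈ 421 K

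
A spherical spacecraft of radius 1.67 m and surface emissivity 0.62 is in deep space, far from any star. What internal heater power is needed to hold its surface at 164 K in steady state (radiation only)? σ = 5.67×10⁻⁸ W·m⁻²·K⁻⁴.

P ≈ 891 W

P = εσ·4πr²·T⁴.
4πr² = 35.05 m²; T⁴ = 7.234×10⁸ K⁴.
P = 0.62·5.67×10⁻⁸·35.05·7.234×10⁸.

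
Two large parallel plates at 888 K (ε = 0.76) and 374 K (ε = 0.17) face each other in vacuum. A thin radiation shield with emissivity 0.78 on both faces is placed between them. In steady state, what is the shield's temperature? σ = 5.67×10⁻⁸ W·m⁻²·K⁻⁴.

In steady state the net flux on the hot side equals that on the cold side.
σ(T₁⁴−T_s⁴)/D₁ = σ(T_s⁴−T₂⁴)/D₂, with D₁ = 1/ε₁+1/ε_s−1 = 1.598, D₂ = 1/ε_s+1/ε₂−1 = 6.164.
Solve for T_s⁴: T_s⁴ = (D₂·T₁⁴ + D₁·T₂⁴)/(D₁+D₂) = 4.978×10¹¹ K⁴.

T_s ≈ 840 K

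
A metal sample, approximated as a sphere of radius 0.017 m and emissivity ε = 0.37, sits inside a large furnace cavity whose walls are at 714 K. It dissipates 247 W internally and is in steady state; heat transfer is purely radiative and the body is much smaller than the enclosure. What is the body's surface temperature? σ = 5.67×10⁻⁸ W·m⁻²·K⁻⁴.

T ≈ 1370 K

For a small grey body in a large enclosure, net radiated power = εσA(T⁴ − T_w⁴).
Steady state: P = εσA(T⁴ − T_w⁴) with A = 4πr² = 0.003632 m².
T⁴ = P/(εσA) + T_w⁴ = 247/(0.37·5.67×10⁻⁸·0.003632) + (714)⁴
    = 3.242×10¹² + 2.599×10¹¹ = 3.502×10¹² K⁴.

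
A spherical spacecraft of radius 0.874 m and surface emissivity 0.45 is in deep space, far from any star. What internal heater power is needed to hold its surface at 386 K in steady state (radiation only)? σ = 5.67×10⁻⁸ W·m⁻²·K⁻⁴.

P = εσ·4πr²·T⁴.
4πr² = 9.599 m²; T⁴ = 2.220×10¹⁰ K⁴.
P = 0.45·5.67×10⁻⁸·9.599·2.220×10¹⁰.

P ≈ 5440 W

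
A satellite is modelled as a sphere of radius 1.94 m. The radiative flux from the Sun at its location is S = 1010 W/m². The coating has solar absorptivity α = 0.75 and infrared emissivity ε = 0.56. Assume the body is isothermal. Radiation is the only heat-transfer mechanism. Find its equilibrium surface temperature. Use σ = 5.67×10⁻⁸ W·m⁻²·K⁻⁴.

T ≈ 278 K

At equilibrium, absorbed power = emitted power.
Absorbing cross-section = πr² = 11.82 m²; emitting surface = 4πr² = 47.29 m² (ratio 4).
αS·A_cross = εσ·A_surf·T⁴  ⇒  T⁴ = αS/(ε·4σ).
T⁴ = 0.750·1010/(0.56·4·5.67×10⁻⁸) = 5.964×10⁹ K⁴.
T = (5.964×10⁹)^(1/4).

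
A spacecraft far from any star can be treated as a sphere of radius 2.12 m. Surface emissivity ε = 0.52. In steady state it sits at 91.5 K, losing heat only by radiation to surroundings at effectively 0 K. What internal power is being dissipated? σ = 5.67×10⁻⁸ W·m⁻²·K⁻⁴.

P ≈ 117 W

Steady state: P = εσA T⁴.
A = 4πr² = 56.48 m²; T⁴ = (91.5)⁴ = 7.009×10⁷ K⁴.
P = 0.52 × 5.67×10⁻⁸ × 56.48 × 7.009×10⁷.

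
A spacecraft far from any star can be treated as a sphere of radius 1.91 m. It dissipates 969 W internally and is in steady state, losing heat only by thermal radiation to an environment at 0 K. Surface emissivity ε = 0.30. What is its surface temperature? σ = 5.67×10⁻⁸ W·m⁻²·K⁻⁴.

Steady state: internal power = radiated power, P = εσA T⁴.
Radiating area A = 4πr² = 45.84 m².
T⁴ = P/(εσA) = 969/(0.30·5.67×10⁻⁸·45.84) = 1.243×10⁹ K⁴.
T = (1.243×10⁹)^(1/4).

T ≈ 188 K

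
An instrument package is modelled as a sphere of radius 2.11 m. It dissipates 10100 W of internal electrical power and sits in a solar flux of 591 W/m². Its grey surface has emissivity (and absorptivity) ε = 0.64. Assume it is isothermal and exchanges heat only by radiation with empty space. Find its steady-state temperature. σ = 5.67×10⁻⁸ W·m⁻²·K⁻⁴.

At steady state, absorbed solar power + internal power = radiated power.
Absorbed: α·S·A_cross = 0.64·591·13.99 = 5290 W (cross-section πr²).
Total input = 5290 + 10100 = 15390 W.
Radiated: εσ·A_surf·T⁴ with A_surf = 4πr² = 55.95 m².
T⁴ = 15390/(0.64·5.67×10⁻⁸·55.95) = 7.581×10⁹ K⁴.

T ≈ 295 K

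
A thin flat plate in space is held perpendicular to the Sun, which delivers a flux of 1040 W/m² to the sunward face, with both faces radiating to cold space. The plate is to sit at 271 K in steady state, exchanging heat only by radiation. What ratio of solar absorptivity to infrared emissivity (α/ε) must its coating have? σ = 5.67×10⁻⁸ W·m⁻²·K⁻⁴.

Balance: αS·A = εσ·2A·T⁴ ⇒ α/ε = 2σT⁴/S.
α/ε = 2·5.67×10⁻⁸·(271)⁴/1040 = 2·5.67×10⁻⁸·5.394×10⁹/1040.

α/ε ≈ 0.588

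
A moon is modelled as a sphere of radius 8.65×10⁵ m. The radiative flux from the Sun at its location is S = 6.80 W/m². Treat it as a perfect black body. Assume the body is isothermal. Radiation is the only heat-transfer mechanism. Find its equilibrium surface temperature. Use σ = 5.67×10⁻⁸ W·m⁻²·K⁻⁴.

T ≈ 74.0 K

At equilibrium, absorbed power = emitted power.
Absorbing cross-section = πr² = 2.351×10¹² m²; emitting surface = 4πr² = 9.402×10¹² m² (ratio 4).
S·A_cross = εσ·A_surf·T⁴  ⇒  T⁴ = S/(4σ).
T⁴ = 1.00·6.80/(4·5.67×10⁻⁸) = 2.998×10⁷ K⁴.
T = (2.998×10⁷)^(1/4).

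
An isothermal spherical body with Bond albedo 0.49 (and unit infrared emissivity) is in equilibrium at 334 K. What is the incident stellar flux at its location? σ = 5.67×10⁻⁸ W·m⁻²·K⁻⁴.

S ≈ 5530 W/m²

(1−a)S·πr² = σ·4πr²·T⁴ ⇒ S = 4σT⁴/(1−a).
S = 4·5.67×10⁻⁸·1.244×10¹⁰/0.510.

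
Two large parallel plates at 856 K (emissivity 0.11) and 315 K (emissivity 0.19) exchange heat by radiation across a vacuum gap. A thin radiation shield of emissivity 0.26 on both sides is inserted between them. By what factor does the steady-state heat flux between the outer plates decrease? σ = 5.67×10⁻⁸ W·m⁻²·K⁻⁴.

factor ≈ 1.50

Without shield: q₀ = σΔ(T⁴)/(1/ε₁+1/ε₂−1) with denominator 13.35.
With shield the two gaps are in series; the resistances add: (1/ε₁+1/ε_s−1)+(1/ε_s+1/ε₂−1) = 11.94+8.109 = 20.05.
Heat-flux ratio q₀/q = 20.05/13.35.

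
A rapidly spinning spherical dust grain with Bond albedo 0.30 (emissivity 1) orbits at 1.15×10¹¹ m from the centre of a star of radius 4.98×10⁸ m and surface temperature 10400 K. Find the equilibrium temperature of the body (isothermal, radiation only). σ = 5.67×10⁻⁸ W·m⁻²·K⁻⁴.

The star's surface emits σT_*⁴; at distance d the flux is S = σT_*⁴(R_*/d)².
S = 5.67×10⁻⁸·(10400)⁴·(4.98×10⁸/1.15×10¹¹)² = 12440 W/m².
For an isothermal sphere T⁴ = (1−a)S/(4σ) = 3.839×10¹⁰ K⁴.

T ≈ 443 K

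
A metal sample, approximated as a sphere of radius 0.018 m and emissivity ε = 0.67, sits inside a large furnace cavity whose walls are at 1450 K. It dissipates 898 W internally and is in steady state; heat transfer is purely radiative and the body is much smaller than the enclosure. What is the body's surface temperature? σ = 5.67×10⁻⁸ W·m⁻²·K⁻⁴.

For a small grey body in a large enclosure, net radiated power = εσA(T⁴ − T_w⁴).
Steady state: P = εσA(T⁴ − T_w⁴) with A = 4πr² = 0.004072 m².
T⁴ = P/(εσA) + T_w⁴ = 898/(0.67·5.67×10⁻⁸·0.004072) + (1450)⁴
    = 5.806×10¹² + 4.421×10¹² = 1.023×10¹³ K⁴.

T ≈ 1790 K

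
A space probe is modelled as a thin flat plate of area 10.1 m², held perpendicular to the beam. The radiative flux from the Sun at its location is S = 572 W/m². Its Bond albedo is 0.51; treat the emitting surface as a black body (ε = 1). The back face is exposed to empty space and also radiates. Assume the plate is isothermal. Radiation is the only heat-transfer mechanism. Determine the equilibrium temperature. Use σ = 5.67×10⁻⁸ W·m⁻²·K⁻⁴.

T ≈ 223 K

At equilibrium, absorbed power = emitted power.
Absorbing cross-section = A = 10.10 m²; emitting surface = 2A = 20.20 m² (ratio 2).
(1−a)S·A_cross = εσ·A_surf·T⁴  ⇒  T⁴ = (1−a)S/(2σ).
T⁴ = 0.490·572/(2·5.67×10⁻⁸) = 2.472×10⁹ K⁴.
T = (2.472×10⁹)^(1/4).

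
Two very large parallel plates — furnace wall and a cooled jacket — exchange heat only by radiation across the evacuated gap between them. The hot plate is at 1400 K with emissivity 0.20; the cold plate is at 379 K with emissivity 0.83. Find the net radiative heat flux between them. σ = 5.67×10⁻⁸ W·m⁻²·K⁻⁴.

For two infinite grey parallel plates, q = σ(T₁⁴ − T₂⁴)/(1/ε₁ + 1/ε₂ − 1).
T₁⁴ − T₂⁴ = 3.842×10¹² − 2.063×10¹⁰ = 3.821×10¹² K⁴.
1/ε₁ + 1/ε₂ − 1 = 5.000 + 1.205 − 1 = 5.205.
q = 5.67×10⁻⁸ × 3.821×10¹² / 5.205.

q ≈ 41600 W/m²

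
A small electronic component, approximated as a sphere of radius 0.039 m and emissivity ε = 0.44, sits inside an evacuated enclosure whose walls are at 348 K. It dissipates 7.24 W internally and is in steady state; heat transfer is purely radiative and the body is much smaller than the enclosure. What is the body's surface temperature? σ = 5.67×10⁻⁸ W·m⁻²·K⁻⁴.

For a small grey body in a large enclosure, net radiated power = εσA(T⁴ − T_w⁴).
Steady state: P = εσA(T⁴ − T_w⁴) with A = 4πr² = 0.01911 m².
T⁴ = P/(εσA) + T_w⁴ = 7.24/(0.44·5.67×10⁻⁸·0.01911) + (348)⁴
    = 1.518×10¹⁰ + 1.467×10¹⁰ = 2.985×10¹⁰ K⁴.

T ≈ 416 K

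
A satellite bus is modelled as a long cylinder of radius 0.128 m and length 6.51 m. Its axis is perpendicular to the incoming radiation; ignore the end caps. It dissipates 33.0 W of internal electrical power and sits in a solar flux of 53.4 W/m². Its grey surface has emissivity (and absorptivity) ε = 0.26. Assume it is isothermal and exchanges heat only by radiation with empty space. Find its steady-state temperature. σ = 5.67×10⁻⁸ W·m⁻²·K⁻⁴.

At steady state, absorbed solar power + internal power = radiated power.
Absorbed: α·S·A_cross = 0.26·53.4·1.667 = 23.14 W (cross-section 2rL).
Total input = 23.14 + 33.0 = 56.14 W.
Radiated: εσ·A_surf·T⁴ with A_surf = 2πrL = 5.236 m².
T⁴ = 56.14/(0.26·5.67×10⁻⁸·5.236) = 7.273×10⁸ K⁴.

T ≈ 164 K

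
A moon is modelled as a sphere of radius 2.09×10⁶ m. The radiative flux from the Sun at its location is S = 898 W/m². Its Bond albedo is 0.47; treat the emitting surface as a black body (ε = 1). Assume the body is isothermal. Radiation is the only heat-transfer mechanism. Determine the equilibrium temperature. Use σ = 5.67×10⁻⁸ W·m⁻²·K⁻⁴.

At equilibrium, absorbed power = emitted power.
Absorbing cross-section = πr² = 1.372×10¹³ m²; emitting surface = 4πr² = 5.489×10¹³ m² (ratio 4).
(1−a)S·A_cross = εσ·A_surf·T⁴  ⇒  T⁴ = (1−a)S/(4σ).
T⁴ = 0.530·898/(4·5.67×10⁻⁸) = 2.099×10⁹ K⁴.
T = (2.099×10⁹)^(1/4).

T ≈ 214 K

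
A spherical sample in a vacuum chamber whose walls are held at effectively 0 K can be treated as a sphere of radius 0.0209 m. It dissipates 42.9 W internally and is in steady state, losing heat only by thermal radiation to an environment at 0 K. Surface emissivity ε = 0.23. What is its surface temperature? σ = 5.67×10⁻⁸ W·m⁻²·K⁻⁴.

T ≈ 880 K

Steady state: internal power = radiated power, P = εσA T⁴.
Radiating area A = 4πr² = 0.005489 m².
T⁴ = P/(εσA) = 42.9/(0.23·5.67×10⁻⁸·0.005489) = 5.993×10¹¹ K⁴.
T = (5.993×10¹¹)^(1/4).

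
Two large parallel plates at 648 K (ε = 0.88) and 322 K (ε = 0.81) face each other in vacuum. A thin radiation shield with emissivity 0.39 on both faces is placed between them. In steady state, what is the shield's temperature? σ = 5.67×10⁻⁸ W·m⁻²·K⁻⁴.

T_s ≈ 555 K

In steady state the net flux on the hot side equals that on the cold side.
σ(T₁⁴−T_s⁴)/D₁ = σ(T_s⁴−T₂⁴)/D₂, with D₁ = 1/ε₁+1/ε_s−1 = 2.700, D₂ = 1/ε_s+1/ε₂−1 = 2.799.
Solve for T_s⁴: T_s⁴ = (D₂·T₁⁴ + D₁·T₂⁴)/(D₁+D₂) = 9.501×10¹⁰ K⁴.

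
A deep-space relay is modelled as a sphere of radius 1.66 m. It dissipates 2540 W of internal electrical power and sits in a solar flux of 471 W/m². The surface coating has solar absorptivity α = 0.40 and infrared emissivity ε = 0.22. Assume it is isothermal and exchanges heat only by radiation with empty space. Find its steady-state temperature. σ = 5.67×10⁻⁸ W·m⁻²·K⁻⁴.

T ≈ 313 K

At steady state, absorbed solar power + internal power = radiated power.
Absorbed: α·S·A_cross = 0.40·471·8.657 = 1631 W (cross-section πr²).
Total input = 1631 + 2540 = 4171 W.
Radiated: εσ·A_surf·T⁴ with A_surf = 4πr² = 34.63 m².
T⁴ = 4171/(0.22·5.67×10⁻⁸·34.63) = 9.656×10⁹ K⁴.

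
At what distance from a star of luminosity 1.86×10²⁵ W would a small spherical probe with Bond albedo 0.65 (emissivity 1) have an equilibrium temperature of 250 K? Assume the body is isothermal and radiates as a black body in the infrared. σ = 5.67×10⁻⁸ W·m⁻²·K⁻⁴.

d ≈ 2.42×10¹⁰ m

For an isothermal black-emitting sphere, (1−a)S·πr² = σ·4πr²·T⁴ ⇒ S = 4σT⁴/(1−a).
S = 4·5.67×10⁻⁸·(250)⁴/0.350 = 2531 W/m².
Flux falls as S = L/(4πd²), so d = √(L/(4πS)) = √(1.86×10²⁵/(4π·2531)).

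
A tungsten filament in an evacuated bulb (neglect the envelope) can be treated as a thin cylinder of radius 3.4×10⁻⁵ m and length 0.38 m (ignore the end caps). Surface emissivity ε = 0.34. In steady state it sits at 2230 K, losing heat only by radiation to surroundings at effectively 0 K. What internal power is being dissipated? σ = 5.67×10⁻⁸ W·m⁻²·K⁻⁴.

Steady state: P = εσA T⁴.
A = 2πrL = 8.118×10⁻⁵ m²; T⁴ = (2230)⁴ = 2.473×10¹³ K⁴.
P = 0.34 × 5.67×10⁻⁸ × 8.118×10⁻⁵ × 2.473×10¹³.

P ≈ 38.7 W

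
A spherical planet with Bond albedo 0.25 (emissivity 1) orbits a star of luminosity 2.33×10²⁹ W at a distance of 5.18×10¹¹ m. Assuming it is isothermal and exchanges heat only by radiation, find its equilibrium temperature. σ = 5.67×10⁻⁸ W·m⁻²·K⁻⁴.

First find the stellar flux at distance d: S = L/(4πd²) = 2.33×10²⁹/(4π·(5.18×10¹¹)²) = 69100 W/m².
For an isothermal sphere, absorbed (1−a)S·πr² = emitted σ·4πr²·T⁴, so T⁴ = (1−a)S/(4σ).
T⁴ = 0.750·69100/(4·5.67×10⁻⁸) = 2.285×10¹¹ K⁴.

T ≈ 691 K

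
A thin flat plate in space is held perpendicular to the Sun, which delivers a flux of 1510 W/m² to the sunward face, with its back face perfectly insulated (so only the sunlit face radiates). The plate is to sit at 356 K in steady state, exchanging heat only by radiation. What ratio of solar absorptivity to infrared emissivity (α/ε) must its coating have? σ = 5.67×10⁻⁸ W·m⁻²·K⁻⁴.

Balance: αS·A = εσ·1A·T⁴ ⇒ α/ε = σT⁴/S.
α/ε = 5.67×10⁻⁸·(356)⁴/1510 = 5.67×10⁻⁸·1.606×10¹⁰/1510.

α/ε ≈ 0.603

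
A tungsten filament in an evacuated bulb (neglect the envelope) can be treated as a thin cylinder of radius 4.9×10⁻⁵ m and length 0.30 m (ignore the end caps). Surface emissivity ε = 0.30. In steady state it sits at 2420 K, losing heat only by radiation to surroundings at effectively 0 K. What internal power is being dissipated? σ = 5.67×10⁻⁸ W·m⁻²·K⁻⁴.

P ≈ 53.9 W

Steady state: P = εσA T⁴.
A = 2πrL = 9.236×10⁻⁵ m²; T⁴ = (2420)⁴ = 3.430×10¹³ K⁴.
P = 0.30 × 5.67×10⁻⁸ × 9.236×10⁻⁵ × 3.430×10¹³.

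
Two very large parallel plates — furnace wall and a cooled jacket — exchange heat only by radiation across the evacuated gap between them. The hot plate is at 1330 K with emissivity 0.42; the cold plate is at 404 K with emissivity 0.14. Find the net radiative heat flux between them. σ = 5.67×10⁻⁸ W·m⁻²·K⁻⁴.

For two infinite grey parallel plates, q = σ(T₁⁴ − T₂⁴)/(1/ε₁ + 1/ε₂ − 1).
T₁⁴ − T₂⁴ = 3.129×10¹² − 2.664×10¹⁰ = 3.102×10¹² K⁴.
1/ε₁ + 1/ε₂ − 1 = 2.381 + 7.143 − 1 = 8.524.
q = 5.67×10⁻⁸ × 3.102×10¹² / 8.524.

q ≈ 20600 W/m²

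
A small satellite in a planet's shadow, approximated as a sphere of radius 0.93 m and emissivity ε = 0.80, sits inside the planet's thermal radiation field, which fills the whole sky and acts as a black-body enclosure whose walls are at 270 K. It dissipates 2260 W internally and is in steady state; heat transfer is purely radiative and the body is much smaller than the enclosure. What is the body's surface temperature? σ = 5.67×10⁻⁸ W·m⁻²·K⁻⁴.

T ≈ 315 K

For a small grey body in a large enclosure, net radiated power = εσA(T⁴ − T_w⁴).
Steady state: P = εσA(T⁴ − T_w⁴) with A = 4πr² = 10.87 m².
T⁴ = P/(εσA) + T_w⁴ = 2260/(0.80·5.67×10⁻⁸·10.87) + (270)⁴
    = 4.584×10⁹ + 5.314×10⁹ = 9.899×10⁹ K⁴.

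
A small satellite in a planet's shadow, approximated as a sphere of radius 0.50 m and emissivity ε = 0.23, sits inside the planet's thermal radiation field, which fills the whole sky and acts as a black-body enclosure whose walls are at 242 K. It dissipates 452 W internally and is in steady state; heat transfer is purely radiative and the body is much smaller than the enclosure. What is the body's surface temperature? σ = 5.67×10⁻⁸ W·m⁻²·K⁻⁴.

For a small grey body in a large enclosure, net radiated power = εσA(T⁴ − T_w⁴).
Steady state: P = εσA(T⁴ − T_w⁴) with A = 4πr² = 3.142 m².
T⁴ = P/(εσA) + T_w⁴ = 452/(0.23·5.67×10⁻⁸·3.142) + (242)⁴
    = 1.103×10¹⁰ + 3.430×10⁹ = 1.446×10¹⁰ K⁴.

T ≈ 347 K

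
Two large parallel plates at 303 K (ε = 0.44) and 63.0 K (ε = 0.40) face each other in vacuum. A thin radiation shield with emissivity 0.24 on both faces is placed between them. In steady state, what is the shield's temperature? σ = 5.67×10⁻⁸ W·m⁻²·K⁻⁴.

T_s ≈ 256 K

In steady state the net flux on the hot side equals that on the cold side.
σ(T₁⁴−T_s⁴)/D₁ = σ(T_s⁴−T₂⁴)/D₂, with D₁ = 1/ε₁+1/ε_s−1 = 5.439, D₂ = 1/ε_s+1/ε₂−1 = 5.667.
Solve for T_s⁴: T_s⁴ = (D₂·T₁⁴ + D₁·T₂⁴)/(D₁+D₂) = 4.308×10⁹ K⁴.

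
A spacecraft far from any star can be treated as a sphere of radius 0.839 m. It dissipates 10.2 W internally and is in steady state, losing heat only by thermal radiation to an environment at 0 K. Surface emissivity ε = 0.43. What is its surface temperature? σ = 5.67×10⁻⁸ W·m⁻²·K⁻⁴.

T ≈ 82.9 K

Steady state: internal power = radiated power, P = εσA T⁴.
Radiating area A = 4πr² = 8.846 m².
T⁴ = P/(εσA) = 10.2/(0.43·5.67×10⁻⁸·8.846) = 4.729×10⁷ K⁴.
T = (4.729×10⁷)^(1/4).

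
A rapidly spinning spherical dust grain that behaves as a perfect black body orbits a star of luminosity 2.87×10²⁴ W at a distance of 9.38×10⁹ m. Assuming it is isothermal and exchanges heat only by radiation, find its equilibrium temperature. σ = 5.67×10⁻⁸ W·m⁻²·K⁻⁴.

First find the stellar flux at distance d: S = L/(4πd²) = 2.87×10²⁴/(4π·(9.38×10⁹)²) = 2596 W/m².
For an isothermal sphere, absorbed (1−a)S·πr² = emitted σ·4πr²·T⁴, so T⁴ = (1−a)S/(4σ).
T⁴ = 1.00·2596/(4·5.67×10⁻⁸) = 1.145×10¹⁰ K⁴.

T ≈ 327 K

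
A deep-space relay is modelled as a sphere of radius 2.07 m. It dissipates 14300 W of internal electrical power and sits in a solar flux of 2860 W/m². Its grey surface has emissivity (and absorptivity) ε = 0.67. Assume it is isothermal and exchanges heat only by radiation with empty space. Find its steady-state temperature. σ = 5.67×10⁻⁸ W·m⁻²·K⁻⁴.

At steady state, absorbed solar power + internal power = radiated power.
Absorbed: α·S·A_cross = 0.67·2860·13.46 = 25790 W (cross-section πr²).
Total input = 25790 + 14300 = 40090 W.
Radiated: εσ·A_surf·T⁴ with A_surf = 4πr² = 53.85 m².
T⁴ = 40090/(0.67·5.67×10⁻⁸·53.85) = 1.960×10¹⁰ K⁴.

T ≈ 374 K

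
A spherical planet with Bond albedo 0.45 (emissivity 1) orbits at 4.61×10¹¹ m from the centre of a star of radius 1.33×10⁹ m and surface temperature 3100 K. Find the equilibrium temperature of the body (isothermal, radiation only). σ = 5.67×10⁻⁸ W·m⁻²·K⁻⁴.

The star's surface emits σT_*⁴; at distance d the flux is S = σT_*⁴(R_*/d)².
S = 5.67×10⁻⁸·(3100)⁴·(1.33×10⁹/4.61×10¹¹)² = 43.58 W/m².
For an isothermal sphere T⁴ = (1−a)S/(4σ) = 1.057×10⁸ K⁴.

T ≈ 101 K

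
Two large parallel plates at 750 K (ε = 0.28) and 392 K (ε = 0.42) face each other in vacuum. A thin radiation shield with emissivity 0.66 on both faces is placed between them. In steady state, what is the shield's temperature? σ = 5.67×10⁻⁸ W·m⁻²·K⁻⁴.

In steady state the net flux on the hot side equals that on the cold side.
σ(T₁⁴−T_s⁴)/D₁ = σ(T_s⁴−T₂⁴)/D₂, with D₁ = 1/ε₁+1/ε_s−1 = 4.087, D₂ = 1/ε_s+1/ε₂−1 = 2.896.
Solve for T_s⁴: T_s⁴ = (D₂·T₁⁴ + D₁·T₂⁴)/(D₁+D₂) = 1.451×10¹¹ K⁴.

T_s ≈ 617 K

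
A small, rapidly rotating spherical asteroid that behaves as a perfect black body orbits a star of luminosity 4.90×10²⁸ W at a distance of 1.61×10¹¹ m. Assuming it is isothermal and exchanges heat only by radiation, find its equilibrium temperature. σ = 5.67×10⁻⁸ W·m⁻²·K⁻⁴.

T ≈ 902 K

First find the stellar flux at distance d: S = L/(4πd²) = 4.90×10²⁸/(4π·(1.61×10¹¹)²) = 1.504×10⁵ W/m².
For an isothermal sphere, absorbed (1−a)S·πr² = emitted σ·4πr²·T⁴, so T⁴ = (1−a)S/(4σ).
T⁴ = 1.00·1.504×10⁵/(4·5.67×10⁻⁸) = 6.633×10¹¹ K⁴.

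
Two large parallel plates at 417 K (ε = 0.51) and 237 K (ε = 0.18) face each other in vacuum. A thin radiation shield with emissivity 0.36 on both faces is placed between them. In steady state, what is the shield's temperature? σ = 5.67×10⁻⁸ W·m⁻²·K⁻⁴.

In steady state the net flux on the hot side equals that on the cold side.
σ(T₁⁴−T_s⁴)/D₁ = σ(T_s⁴−T₂⁴)/D₂, with D₁ = 1/ε₁+1/ε_s−1 = 3.739, D₂ = 1/ε_s+1/ε₂−1 = 7.333.
Solve for T_s⁴: T_s⁴ = (D₂·T₁⁴ + D₁·T₂⁴)/(D₁+D₂) = 2.109×10¹⁰ K⁴.

T_s ≈ 381 K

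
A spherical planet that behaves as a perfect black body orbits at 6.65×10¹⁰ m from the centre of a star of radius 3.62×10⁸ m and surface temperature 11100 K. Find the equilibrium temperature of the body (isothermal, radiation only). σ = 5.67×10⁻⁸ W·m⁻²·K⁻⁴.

T ≈ 579 K

The star's surface emits σT_*⁴; at distance d the flux is S = σT_*⁴(R_*/d)².
S = 5.67×10⁻⁸·(11100)⁴·(3.62×10⁸/6.65×10¹⁰)² = 25510 W/m².
For an isothermal sphere T⁴ = (1−a)S/(4σ) = 1.125×10¹¹ K⁴.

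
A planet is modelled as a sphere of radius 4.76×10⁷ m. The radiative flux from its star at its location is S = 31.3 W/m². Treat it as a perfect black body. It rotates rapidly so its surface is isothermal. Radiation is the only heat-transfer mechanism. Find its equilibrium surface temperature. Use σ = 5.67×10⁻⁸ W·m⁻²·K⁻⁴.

At equilibrium, absorbed power = emitted power.
Absorbing cross-section = πr² = 7.118×10¹⁵ m²; emitting surface = 4πr² = 2.847×10¹⁶ m² (ratio 4).
S·A_cross = εσ·A_surf·T⁴  ⇒  T⁴ = S/(4σ).
T⁴ = 1.00·31.3/(4·5.67×10⁻⁸) = 1.380×10⁸ K⁴.
T = (1.380×10⁸)^(1/4).

T ≈ 108 K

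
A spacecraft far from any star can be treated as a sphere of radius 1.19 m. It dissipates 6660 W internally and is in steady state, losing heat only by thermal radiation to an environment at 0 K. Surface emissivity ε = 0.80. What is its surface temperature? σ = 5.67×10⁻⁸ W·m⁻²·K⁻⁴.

T ≈ 301 K

Steady state: internal power = radiated power, P = εσA T⁴.
Radiating area A = 4πr² = 17.80 m².
T⁴ = P/(εσA) = 6660/(0.80·5.67×10⁻⁸·17.80) = 8.251×10⁹ K⁴.
T = (8.251×10⁹)^(1/4).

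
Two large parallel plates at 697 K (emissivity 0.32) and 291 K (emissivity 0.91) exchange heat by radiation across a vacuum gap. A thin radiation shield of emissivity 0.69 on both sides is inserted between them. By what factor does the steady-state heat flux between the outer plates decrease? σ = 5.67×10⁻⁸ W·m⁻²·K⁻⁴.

Without shield: q₀ = σΔ(T⁴)/(1/ε₁+1/ε₂−1) with denominator 3.224.
With shield the two gaps are in series; the resistances add: (1/ε₁+1/ε_s−1)+(1/ε_s+1/ε₂−1) = 3.574+1.548 = 5.122.
Heat-flux ratio q₀/q = 5.122/3.224.

factor ≈ 1.59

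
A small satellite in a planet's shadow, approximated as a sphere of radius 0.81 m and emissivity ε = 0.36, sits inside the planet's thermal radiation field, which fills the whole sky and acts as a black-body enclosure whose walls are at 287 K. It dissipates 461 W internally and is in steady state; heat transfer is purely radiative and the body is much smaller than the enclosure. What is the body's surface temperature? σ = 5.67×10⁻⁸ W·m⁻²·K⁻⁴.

For a small grey body in a large enclosure, net radiated power = εσA(T⁴ − T_w⁴).
Steady state: P = εσA(T⁴ − T_w⁴) with A = 4πr² = 8.245 m².
T⁴ = P/(εσA) + T_w⁴ = 461/(0.36·5.67×10⁻⁸·8.245) + (287)⁴
    = 2.739×10⁹ + 6.785×10⁹ = 9.524×10⁹ K⁴.

T ≈ 312 K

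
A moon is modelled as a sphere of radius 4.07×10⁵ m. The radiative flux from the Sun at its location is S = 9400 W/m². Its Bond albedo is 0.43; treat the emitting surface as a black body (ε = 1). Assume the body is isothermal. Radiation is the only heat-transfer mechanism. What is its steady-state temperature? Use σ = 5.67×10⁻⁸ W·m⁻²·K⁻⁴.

T ≈ 392 K

At equilibrium, absorbed power = emitted power.
Absorbing cross-section = πr² = 5.204×10¹¹ m²; emitting surface = 4πr² = 2.082×10¹² m² (ratio 4).
(1−a)S·A_cross = εσ·A_surf·T⁴  ⇒  T⁴ = (1−a)S/(4σ).
T⁴ = 0.570·9400/(4·5.67×10⁻⁸) = 2.362×10¹⁰ K⁴.
T = (2.362×10¹⁰)^(1/4).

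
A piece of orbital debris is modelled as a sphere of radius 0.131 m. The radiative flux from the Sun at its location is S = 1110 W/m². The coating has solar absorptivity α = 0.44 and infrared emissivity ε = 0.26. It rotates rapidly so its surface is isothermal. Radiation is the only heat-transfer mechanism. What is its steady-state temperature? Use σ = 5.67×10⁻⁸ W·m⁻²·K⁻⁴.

T ≈ 302 K

At equilibrium, absorbed power = emitted power.
Absorbing cross-section = πr² = 0.05391 m²; emitting surface = 4πr² = 0.2157 m² (ratio 4).
αS·A_cross = εσ·A_surf·T⁴  ⇒  T⁴ = αS/(ε·4σ).
T⁴ = 0.440·1110/(0.26·4·5.67×10⁻⁸) = 8.282×10⁹ K⁴.
T = (8.282×10⁹)^(1/4).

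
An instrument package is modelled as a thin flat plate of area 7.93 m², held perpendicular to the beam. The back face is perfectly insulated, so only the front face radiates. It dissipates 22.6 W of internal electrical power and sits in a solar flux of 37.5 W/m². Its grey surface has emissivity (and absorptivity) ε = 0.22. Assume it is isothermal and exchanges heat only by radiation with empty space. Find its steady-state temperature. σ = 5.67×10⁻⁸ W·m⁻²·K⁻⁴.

At steady state, absorbed solar power + internal power = radiated power.
Absorbed: α·S·A_cross = 0.22·37.5·7.930 = 65.42 W (cross-section A).
Total input = 65.42 + 22.6 = 88.02 W.
Radiated: εσ·A_surf·T⁴ with A_surf = A = 7.930 m².
T⁴ = 88.02/(0.22·5.67×10⁻⁸·7.930) = 8.898×10⁸ K⁴.

T ≈ 173 K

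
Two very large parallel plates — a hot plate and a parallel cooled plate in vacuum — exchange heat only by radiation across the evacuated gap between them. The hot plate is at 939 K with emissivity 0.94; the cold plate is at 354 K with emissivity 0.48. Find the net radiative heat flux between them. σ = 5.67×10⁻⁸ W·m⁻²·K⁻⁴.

q ≈ 20100 W/m²

For two infinite grey parallel plates, q = σ(T₁⁴ − T₂⁴)/(1/ε₁ + 1/ε₂ − 1).
T₁⁴ − T₂⁴ = 7.774×10¹¹ − 1.570×10¹⁰ = 7.617×10¹¹ K⁴.
1/ε₁ + 1/ε₂ − 1 = 1.064 + 2.083 − 1 = 2.147.
q = 5.67×10⁻⁸ × 7.617×10¹¹ / 2.147.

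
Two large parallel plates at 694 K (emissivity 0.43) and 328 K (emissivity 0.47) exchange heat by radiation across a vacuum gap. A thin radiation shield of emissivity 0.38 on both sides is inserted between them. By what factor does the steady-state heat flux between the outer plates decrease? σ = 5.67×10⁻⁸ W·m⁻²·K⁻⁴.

Without shield: q₀ = σΔ(T⁴)/(1/ε₁+1/ε₂−1) with denominator 3.453.
With shield the two gaps are in series; the resistances add: (1/ε₁+1/ε_s−1)+(1/ε_s+1/ε₂−1) = 3.957+3.759 = 7.716.
Heat-flux ratio q₀/q = 7.716/3.453.

factor ≈ 2.23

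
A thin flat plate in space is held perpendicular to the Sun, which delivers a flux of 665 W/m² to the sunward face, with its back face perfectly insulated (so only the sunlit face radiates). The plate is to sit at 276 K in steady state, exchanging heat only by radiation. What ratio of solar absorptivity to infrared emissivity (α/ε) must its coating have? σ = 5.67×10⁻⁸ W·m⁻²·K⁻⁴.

Balance: αS·A = εσ·1A·T⁴ ⇒ α/ε = σT⁴/S.
α/ε = 5.67×10⁻⁸·(276)⁴/665 = 5.67×10⁻⁸·5.803×10⁹/665.

α/ε ≈ 0.495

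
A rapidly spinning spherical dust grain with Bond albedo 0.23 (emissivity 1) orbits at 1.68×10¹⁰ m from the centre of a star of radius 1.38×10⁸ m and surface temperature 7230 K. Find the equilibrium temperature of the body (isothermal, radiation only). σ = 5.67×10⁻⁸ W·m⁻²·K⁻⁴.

T ≈ 434 K

The star's surface emits σT_*⁴; at distance d the flux is S = σT_*⁴(R_*/d)².
S = 5.67×10⁻⁸·(7230)⁴·(1.38×10⁸/1.68×10¹⁰)² = 10450 W/m².
For an isothermal sphere T⁴ = (1−a)S/(4σ) = 3.549×10¹⁰ K⁴.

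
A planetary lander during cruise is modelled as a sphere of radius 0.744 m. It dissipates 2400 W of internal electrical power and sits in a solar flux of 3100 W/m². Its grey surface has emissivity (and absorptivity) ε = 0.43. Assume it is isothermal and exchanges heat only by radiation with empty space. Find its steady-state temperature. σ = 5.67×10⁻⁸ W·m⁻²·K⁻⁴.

At steady state, absorbed solar power + internal power = radiated power.
Absorbed: α·S·A_cross = 0.43·3100·1.739 = 2318 W (cross-section πr²).
Total input = 2318 + 2400 = 4718 W.
Radiated: εσ·A_surf·T⁴ with A_surf = 4πr² = 6.956 m².
T⁴ = 4718/(0.43·5.67×10⁻⁸·6.956) = 2.782×10¹⁰ K⁴.

T ≈ 408 K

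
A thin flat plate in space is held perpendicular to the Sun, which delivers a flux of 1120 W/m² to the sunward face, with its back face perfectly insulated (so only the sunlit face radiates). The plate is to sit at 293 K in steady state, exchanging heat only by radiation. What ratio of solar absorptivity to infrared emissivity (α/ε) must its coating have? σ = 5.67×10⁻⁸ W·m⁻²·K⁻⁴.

Balance: αS·A = εσ·1A·T⁴ ⇒ α/ε = σT⁴/S.
α/ε = 5.67×10⁻⁸·(293)⁴/1120 = 5.67×10⁻⁸·7.370×10⁹/1120.

α/ε ≈ 0.373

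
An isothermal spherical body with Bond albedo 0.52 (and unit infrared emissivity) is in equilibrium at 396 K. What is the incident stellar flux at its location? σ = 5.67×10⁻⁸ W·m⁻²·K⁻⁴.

(1−a)S·πr² = σ·4πr²·T⁴ ⇒ S = 4σT⁴/(1−a).
S = 4·5.67×10⁻⁸·2.459×10¹⁰/0.480.

S ≈ 11600 W/m²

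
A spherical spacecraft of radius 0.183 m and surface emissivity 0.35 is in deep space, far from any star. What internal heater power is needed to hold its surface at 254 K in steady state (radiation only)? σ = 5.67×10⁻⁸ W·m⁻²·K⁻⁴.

P = εσ·4πr²·T⁴.
4πr² = 0.4208 m²; T⁴ = 4.162×10⁹ K⁴.
P = 0.35·5.67×10⁻⁸·0.4208·4.162×10⁹.

P ≈ 34.8 W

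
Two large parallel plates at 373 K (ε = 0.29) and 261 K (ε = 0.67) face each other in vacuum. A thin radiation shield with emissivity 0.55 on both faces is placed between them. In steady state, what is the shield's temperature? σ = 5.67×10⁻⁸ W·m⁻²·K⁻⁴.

T_s ≈ 315 K

In steady state the net flux on the hot side equals that on the cold side.
σ(T₁⁴−T_s⁴)/D₁ = σ(T_s⁴−T₂⁴)/D₂, with D₁ = 1/ε₁+1/ε_s−1 = 4.266, D₂ = 1/ε_s+1/ε₂−1 = 2.311.
Solve for T_s⁴: T_s⁴ = (D₂·T₁⁴ + D₁·T₂⁴)/(D₁+D₂) = 9.811×10⁹ K⁴.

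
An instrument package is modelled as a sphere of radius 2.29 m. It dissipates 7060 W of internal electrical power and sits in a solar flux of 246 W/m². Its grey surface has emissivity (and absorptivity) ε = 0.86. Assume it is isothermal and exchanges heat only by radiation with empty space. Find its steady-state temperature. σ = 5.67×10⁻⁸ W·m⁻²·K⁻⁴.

At steady state, absorbed solar power + internal power = radiated power.
Absorbed: α·S·A_cross = 0.86·246·16.47 = 3485 W (cross-section πr²).
Total input = 3485 + 7060 = 10550 W.
Radiated: εσ·A_surf·T⁴ with A_surf = 4πr² = 65.90 m².
T⁴ = 10550/(0.86·5.67×10⁻⁸·65.90) = 3.282×10⁹ K⁴.

T ≈ 239 K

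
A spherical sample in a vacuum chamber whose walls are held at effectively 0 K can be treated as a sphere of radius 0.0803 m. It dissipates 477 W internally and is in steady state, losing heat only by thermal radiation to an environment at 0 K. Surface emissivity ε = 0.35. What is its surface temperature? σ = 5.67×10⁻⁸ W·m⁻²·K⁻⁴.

T ≈ 738 K

Steady state: internal power = radiated power, P = εσA T⁴.
Radiating area A = 4πr² = 0.08103 m².
T⁴ = P/(εσA) = 477/(0.35·5.67×10⁻⁸·0.08103) = 2.966×10¹¹ K⁴.
T = (2.966×10¹¹)^(1/4).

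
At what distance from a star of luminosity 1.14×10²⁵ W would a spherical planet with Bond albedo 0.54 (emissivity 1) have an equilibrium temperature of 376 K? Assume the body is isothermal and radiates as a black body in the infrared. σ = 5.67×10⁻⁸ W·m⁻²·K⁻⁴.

For an isothermal black-emitting sphere, (1−a)S·πr² = σ·4πr²·T⁴ ⇒ S = 4σT⁴/(1−a).
S = 4·5.67×10⁻⁸·(376)⁴/0.460 = 9855 W/m².
Flux falls as S = L/(4πd²), so d = √(L/(4πS)) = √(1.14×10²⁵/(4π·9855)).

d ≈ 9.59×10⁹ m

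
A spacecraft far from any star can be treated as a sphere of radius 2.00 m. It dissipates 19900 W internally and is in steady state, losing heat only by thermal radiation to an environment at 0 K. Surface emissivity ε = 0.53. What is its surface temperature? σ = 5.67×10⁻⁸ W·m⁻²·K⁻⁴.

T ≈ 339 K

Steady state: internal power = radiated power, P = εσA T⁴.
Radiating area A = 4πr² = 50.27 m².
T⁴ = P/(εσA) = 19900/(0.53·5.67×10⁻⁸·50.27) = 1.317×10¹⁰ K⁴.
T = (1.317×10¹⁰)^(1/4).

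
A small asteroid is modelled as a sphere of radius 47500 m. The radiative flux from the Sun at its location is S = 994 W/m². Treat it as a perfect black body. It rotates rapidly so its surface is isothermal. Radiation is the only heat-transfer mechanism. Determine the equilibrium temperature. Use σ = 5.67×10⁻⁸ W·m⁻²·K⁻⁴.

T ≈ 257 K

At equilibrium, absorbed power = emitted power.
Absorbing cross-section = πr² = 7.088×10⁹ m²; emitting surface = 4πr² = 2.835×10¹⁰ m² (ratio 4).
S·A_cross = εσ·A_surf·T⁴  ⇒  T⁴ = S/(4σ).
T⁴ = 1.00·994/(4·5.67×10⁻⁸) = 4.383×10⁹ K⁴.
T = (4.383×10⁹)^(1/4).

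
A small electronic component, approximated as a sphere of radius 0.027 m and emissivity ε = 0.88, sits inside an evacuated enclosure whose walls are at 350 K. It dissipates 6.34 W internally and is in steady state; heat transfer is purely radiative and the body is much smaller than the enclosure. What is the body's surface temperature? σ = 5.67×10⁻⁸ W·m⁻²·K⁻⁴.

For a small grey body in a large enclosure, net radiated power = εσA(T⁴ − T_w⁴).
Steady state: P = εσA(T⁴ − T_w⁴) with A = 4πr² = 0.009161 m².
T⁴ = P/(εσA) + T_w⁴ = 6.34/(0.88·5.67×10⁻⁸·0.009161) + (350)⁴
    = 1.387×10¹⁰ + 1.501×10¹⁰ = 2.888×10¹⁰ K⁴.

T ≈ 412 K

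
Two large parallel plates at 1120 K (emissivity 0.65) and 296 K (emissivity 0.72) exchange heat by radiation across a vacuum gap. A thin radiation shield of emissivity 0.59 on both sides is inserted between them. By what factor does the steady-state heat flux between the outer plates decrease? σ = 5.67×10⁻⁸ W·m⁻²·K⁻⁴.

Without shield: q₀ = σΔ(T⁴)/(1/ε₁+1/ε₂−1) with denominator 1.927.
With shield the two gaps are in series; the resistances add: (1/ε₁+1/ε_s−1)+(1/ε_s+1/ε₂−1) = 2.233+2.084 = 4.317.
Heat-flux ratio q₀/q = 4.317/1.927.

factor ≈ 2.24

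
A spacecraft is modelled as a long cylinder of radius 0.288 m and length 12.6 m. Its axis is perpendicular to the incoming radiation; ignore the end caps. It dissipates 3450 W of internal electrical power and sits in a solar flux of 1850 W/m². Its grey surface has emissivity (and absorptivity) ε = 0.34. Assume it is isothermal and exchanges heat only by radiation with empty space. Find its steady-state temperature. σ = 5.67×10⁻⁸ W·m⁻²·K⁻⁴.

At steady state, absorbed solar power + internal power = radiated power.
Absorbed: α·S·A_cross = 0.34·1850·7.258 = 4565 W (cross-section 2rL).
Total input = 4565 + 3450 = 8015 W.
Radiated: εσ·A_surf·T⁴ with A_surf = 2πrL = 22.80 m².
T⁴ = 8015/(0.34·5.67×10⁻⁸·22.80) = 1.823×10¹⁰ K⁴.

T ≈ 367 K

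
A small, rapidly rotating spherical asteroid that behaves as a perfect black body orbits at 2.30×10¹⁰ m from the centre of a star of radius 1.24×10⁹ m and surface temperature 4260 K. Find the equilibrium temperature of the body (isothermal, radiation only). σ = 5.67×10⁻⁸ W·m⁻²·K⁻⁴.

T ≈ 699 K

The star's surface emits σT_*⁴; at distance d the flux is S = σT_*⁴(R_*/d)².
S = 5.67×10⁻⁸·(4260)⁴·(1.24×10⁹/2.30×10¹⁰)² = 54280 W/m².
For an isothermal sphere T⁴ = (1−a)S/(4σ) = 2.393×10¹¹ K⁴.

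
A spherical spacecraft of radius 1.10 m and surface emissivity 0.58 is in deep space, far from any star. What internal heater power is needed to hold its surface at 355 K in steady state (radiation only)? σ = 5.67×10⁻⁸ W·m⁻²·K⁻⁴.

P ≈ 7940 W

P = εσ·4πr²·T⁴.
4πr² = 15.21 m²; T⁴ = 1.588×10¹⁰ K⁴.
P = 0.58·5.67×10⁻⁸·15.21·1.588×10¹⁰.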